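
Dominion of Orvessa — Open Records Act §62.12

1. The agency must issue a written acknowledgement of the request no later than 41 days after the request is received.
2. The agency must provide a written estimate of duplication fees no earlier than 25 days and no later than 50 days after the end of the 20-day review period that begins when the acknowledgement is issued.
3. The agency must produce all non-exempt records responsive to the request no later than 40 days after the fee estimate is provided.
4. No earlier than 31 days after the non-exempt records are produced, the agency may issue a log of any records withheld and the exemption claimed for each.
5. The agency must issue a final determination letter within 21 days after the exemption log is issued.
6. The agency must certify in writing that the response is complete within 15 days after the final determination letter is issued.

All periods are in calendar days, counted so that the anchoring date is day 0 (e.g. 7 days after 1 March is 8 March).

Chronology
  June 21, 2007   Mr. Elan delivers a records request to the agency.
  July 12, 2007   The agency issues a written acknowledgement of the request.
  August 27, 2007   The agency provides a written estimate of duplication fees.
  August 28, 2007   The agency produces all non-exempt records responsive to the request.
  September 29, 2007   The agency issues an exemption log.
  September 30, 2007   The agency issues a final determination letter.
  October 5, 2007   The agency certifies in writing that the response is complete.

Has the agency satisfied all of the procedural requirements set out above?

Yes

(1) due by June 21, 2007 + 41 days = August 1, 2007; July 12, 2007 is within that limit.
(2) the permitted window runs from August 1, 2007 + 25 = August 26, 2007 to August 1, 2007 + 50 = September 20, 2007; done August 27, 2007 — within the window.
(3) due by August 27, 2007 + 40 days = October 6, 2007; done August 28, 2007 — timely.
(4) permitted from August 28, 2007 + 31 days = September 28, 2007 onward; September 29, 2007 is on or after that date.
(5) due by September 29, 2007 + 21 days = October 20, 2007; September 30, 2007 is within that limit.
(6) due by September 30, 2007 + 15 days = October 15, 2007; October 5, 2007 is within that limit.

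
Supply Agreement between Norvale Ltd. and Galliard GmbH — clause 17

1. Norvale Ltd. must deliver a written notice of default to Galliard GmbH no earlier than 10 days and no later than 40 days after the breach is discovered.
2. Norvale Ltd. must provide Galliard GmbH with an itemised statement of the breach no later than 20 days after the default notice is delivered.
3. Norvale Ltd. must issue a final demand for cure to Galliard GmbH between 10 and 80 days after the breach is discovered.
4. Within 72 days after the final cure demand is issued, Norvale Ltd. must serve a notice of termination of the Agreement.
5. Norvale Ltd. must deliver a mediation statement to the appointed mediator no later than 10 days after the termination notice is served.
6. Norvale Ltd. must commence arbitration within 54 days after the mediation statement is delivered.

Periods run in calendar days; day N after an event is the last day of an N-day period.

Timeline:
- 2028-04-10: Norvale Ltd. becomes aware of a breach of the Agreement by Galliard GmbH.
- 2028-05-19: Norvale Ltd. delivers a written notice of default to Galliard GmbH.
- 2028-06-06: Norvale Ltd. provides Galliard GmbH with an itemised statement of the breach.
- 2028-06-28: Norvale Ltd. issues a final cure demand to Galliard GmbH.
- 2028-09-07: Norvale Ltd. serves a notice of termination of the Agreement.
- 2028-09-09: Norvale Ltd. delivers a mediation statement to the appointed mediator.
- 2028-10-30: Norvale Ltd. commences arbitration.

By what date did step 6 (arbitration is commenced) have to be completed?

2028-11-02

Step 6 runs from 2028-09-09, when the mediation statement is delivered. 54 days after 2028-09-09 is 2028-11-02.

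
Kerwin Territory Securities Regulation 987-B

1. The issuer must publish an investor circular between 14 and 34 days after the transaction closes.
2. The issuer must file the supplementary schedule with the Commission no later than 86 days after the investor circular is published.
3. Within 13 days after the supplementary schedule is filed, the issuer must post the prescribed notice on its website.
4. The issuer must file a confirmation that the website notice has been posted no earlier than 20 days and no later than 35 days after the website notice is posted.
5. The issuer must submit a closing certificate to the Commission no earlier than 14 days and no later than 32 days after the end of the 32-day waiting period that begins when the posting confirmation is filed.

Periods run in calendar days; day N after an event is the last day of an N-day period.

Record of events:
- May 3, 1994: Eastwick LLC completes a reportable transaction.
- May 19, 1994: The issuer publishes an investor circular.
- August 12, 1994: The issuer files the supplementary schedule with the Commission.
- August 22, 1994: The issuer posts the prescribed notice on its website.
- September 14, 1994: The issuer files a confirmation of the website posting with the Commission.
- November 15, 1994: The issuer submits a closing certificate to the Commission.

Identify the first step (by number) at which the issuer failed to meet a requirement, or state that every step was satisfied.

None — every step was satisfied

Step 1 — 14 and 34 days from May 3, 1994 (when the transaction closes) are May 17, 1994 and June 6, 1994 respectively; May 19, 1994 falls inside that range.
Step 2 — counting 86 days from May 19, 1994 (when the investor circular is published) gives a deadline of August 13, 1994; completed August 12, 1994, before the deadline.
Step 3 — counting 13 days from August 12, 1994 (when the supplementary schedule is filed) gives a deadline of August 25, 1994; August 22, 1994 is within that limit.
Step 4 — 20 and 35 days from August 22, 1994 (when the website notice is posted) are September 11, 1994 and September 26, 1994 respectively; September 14, 1994 falls inside that range.
Step 5 — 14 and 32 days from October 16, 1994 (end of the 32-day waiting period, which began when the posting confirmation is filed on September 14, 1994) are October 30, 1994 and November 17, 1994 respectively; November 15, 1994 falls inside that range.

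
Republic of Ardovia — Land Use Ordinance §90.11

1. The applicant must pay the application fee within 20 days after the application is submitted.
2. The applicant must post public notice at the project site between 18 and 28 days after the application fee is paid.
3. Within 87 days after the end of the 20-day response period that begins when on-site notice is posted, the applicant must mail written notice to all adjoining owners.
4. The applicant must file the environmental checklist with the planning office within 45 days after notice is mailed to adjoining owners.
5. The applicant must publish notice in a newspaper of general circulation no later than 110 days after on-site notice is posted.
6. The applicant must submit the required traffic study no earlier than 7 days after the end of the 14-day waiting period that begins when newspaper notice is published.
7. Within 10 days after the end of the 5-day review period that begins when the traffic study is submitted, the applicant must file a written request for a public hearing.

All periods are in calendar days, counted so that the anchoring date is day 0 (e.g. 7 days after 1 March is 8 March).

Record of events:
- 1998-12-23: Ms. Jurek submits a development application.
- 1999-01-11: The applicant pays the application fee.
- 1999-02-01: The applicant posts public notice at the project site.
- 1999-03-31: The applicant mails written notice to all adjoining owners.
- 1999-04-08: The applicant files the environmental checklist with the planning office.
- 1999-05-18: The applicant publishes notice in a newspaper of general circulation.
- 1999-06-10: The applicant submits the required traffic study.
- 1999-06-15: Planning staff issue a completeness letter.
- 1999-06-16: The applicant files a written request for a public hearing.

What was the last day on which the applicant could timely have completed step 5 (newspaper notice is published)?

1999-05-22

Step 5 runs from 1999-02-01, when on-site notice is posted. 110 days after 1999-02-01 is 1999-05-22.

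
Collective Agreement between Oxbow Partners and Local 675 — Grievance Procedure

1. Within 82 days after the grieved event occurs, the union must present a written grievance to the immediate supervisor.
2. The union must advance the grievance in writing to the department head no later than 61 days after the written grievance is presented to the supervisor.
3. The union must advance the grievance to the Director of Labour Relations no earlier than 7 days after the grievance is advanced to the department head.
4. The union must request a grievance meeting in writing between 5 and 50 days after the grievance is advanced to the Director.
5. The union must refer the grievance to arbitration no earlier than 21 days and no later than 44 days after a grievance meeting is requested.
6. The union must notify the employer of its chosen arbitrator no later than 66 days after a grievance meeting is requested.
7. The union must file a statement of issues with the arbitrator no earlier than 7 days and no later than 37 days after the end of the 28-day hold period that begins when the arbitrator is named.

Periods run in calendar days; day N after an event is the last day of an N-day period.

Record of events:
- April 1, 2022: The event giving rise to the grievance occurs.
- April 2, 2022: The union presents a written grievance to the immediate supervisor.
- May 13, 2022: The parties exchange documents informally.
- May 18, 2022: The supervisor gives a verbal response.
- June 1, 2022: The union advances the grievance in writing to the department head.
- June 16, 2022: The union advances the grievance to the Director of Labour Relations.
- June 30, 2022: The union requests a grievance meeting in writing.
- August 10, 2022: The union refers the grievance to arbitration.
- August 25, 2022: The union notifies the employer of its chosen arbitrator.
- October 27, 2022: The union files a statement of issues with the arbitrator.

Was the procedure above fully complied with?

Step 1: 82 days after April 1, 2022 (when the grieved event occurs) is June 22, 2022; completed April 2, 2022, before the deadline.
Step 2: 61 days after April 2, 2022 (when the written grievance is presented to the supervisor) is June 2, 2022; June 1, 2022 is within that limit.
Step 3: the earliest permitted date is 7 days after June 1, 2022 (when the grievance is advanced to the department head), i.e. June 8, 2022; done June 16, 2022, after the minimum wait.
Step 4: the window is 5–50 days after June 16, 2022 (when the grievance is advanced to the Director), so June 21, 2022 through August 5, 2022; done June 30, 2022 — within the window.
Step 5: the window is 21–44 days after June 30, 2022 (when a grievance meeting is requested), so July 21, 2022 through August 13, 2022; done August 10, 2022 — within the window.
Step 6: 66 days after June 30, 2022 (when a grievance meeting is requested) is September 4, 2022; completed August 25, 2022, before the deadline.
Step 7: the window is 7–37 days after September 22, 2022 (end of the 28-day hold period, which began when the arbitrator is named on August 25, 2022), so September 29, 2022 through October 29, 2022; done October 27, 2022, which is between those dates.

Yes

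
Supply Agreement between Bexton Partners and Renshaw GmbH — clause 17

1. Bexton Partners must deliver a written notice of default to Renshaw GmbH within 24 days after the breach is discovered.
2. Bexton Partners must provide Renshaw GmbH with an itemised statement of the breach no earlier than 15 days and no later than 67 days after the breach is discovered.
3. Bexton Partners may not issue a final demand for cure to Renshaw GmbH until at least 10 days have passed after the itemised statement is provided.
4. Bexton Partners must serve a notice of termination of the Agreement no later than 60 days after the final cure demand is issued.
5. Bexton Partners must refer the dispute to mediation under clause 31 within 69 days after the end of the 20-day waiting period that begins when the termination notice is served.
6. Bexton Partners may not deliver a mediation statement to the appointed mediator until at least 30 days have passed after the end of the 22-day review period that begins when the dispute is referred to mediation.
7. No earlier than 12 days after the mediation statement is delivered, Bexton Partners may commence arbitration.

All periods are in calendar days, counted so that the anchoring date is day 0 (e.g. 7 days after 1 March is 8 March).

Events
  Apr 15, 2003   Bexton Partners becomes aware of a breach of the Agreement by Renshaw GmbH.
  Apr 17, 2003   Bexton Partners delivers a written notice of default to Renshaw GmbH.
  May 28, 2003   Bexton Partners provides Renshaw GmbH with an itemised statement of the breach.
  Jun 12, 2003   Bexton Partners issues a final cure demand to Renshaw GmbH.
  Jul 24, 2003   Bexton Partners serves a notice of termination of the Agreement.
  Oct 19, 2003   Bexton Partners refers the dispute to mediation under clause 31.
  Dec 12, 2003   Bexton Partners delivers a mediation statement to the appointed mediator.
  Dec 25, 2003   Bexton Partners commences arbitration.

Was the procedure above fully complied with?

Yes

(1) due by Apr 15, 2003 + 24 days = May 9, 2003; Apr 17, 2003 is within that limit.
(2) the permitted window runs from Apr 15, 2003 + 15 = Apr 30, 2003 to Apr 15, 2003 + 67 = Jun 21, 2003; May 28, 2003 falls inside that range.
(3) permitted from May 28, 2003 + 10 days = Jun 7, 2003 onward; done Jun 12, 2003 — permitted.
(4) due by Jun 12, 2003 + 60 days = Aug 11, 2003; done Jul 24, 2003 — timely.
(5) due by Aug 13, 2003 + 69 days = Oct 21, 2003; done Oct 19, 2003 — timely.
(6) permitted from Nov 10, 2003 + 30 days = Dec 10, 2003 onward; done Dec 12, 2003 — permitted.
(7) permitted from Dec 12, 2003 + 12 days = Dec 24, 2003 onward; done Dec 25, 2003 — permitted.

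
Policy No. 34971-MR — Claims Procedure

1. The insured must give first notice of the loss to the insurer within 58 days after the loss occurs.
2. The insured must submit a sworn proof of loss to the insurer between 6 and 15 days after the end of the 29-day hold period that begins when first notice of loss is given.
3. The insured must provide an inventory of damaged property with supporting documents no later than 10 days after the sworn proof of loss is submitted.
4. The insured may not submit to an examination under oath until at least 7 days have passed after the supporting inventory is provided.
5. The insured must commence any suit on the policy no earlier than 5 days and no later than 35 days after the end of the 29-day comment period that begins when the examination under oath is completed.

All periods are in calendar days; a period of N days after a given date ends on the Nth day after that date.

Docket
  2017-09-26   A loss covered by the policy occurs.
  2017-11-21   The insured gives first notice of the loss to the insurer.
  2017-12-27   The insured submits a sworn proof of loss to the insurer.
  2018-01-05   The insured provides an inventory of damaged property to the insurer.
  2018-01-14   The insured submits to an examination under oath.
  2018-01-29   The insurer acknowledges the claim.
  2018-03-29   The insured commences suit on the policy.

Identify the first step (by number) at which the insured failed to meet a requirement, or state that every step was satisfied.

Step 5

Step 1 — counting 58 days from 2017-09-26 (when the loss occurs) gives a deadline of 2017-11-23; done 2017-11-21 — timely.
Step 2 — 6 and 15 days from 2017-12-20 (end of the 29-day hold period, which began when first notice of loss is given on 2017-11-21) are 2017-12-26 and 2018-01-04 respectively; done 2017-12-27 — within the window.
Step 3 — counting 10 days from 2017-12-27 (when the sworn proof of loss is submitted) gives a deadline of 2018-01-06; done 2018-01-05 — timely.
Step 4 — must wait 7 days from 2018-01-05 (when the supporting inventory is provided), so not before 2018-01-12; done 2018-01-14 — permitted.
Step 5 — 5 and 35 days from 2018-02-12 (end of the 29-day comment period, which began when the examination under oath is completed on 2018-01-14) are 2018-02-17 and 2018-03-19 respectively; 2018-03-29 is 10 days past the end of the window.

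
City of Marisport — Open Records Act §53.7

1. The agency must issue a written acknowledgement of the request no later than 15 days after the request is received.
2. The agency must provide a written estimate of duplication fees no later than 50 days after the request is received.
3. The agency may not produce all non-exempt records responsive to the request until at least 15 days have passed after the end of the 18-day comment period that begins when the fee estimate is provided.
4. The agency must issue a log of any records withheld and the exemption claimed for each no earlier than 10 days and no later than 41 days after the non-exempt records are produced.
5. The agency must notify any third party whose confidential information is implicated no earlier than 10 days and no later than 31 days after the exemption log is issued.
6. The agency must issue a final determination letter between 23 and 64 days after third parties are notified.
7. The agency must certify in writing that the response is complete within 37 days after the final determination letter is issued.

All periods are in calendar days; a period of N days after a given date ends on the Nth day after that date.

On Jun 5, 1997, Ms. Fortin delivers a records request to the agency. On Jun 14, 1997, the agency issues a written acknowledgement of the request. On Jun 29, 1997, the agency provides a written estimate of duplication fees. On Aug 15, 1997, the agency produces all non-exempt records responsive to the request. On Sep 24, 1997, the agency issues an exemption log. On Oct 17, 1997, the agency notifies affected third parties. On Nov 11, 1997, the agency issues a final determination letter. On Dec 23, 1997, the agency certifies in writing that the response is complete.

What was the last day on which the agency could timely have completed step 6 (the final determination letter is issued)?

Dec 20, 1997

Step 6 runs from Oct 17, 1997, when third parties are notified. The window is 23–64 days after Oct 17, 1997; it closes on Dec 20, 1997.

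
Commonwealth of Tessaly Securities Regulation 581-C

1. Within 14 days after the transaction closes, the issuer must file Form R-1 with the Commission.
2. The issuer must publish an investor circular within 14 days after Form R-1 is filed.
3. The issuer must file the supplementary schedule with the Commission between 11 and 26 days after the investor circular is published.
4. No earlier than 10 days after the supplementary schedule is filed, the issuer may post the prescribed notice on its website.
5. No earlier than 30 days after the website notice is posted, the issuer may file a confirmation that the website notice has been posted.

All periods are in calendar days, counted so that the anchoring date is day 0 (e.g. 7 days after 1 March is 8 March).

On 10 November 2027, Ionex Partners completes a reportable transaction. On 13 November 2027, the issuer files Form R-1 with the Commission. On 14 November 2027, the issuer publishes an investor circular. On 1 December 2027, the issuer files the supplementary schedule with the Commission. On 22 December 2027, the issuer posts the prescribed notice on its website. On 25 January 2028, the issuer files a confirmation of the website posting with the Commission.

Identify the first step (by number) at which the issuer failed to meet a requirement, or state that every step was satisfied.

(1) due by 10 November 2027 + 14 days = 24 November 2027; done 13 November 2027 — timely.
(2) due by 13 November 2027 + 14 days = 27 November 2027; completed 14 November 2027, before the deadline.
(3) the permitted window runs from 14 November 2027 + 11 = 25 November 2027 to 14 November 2027 + 26 = 10 December 2027; done 1 December 2027 — within the window.
(4) permitted from 1 December 2027 + 10 days = 11 December 2027 onward; done 22 December 2027, after the minimum wait.
(5) permitted from 22 December 2027 + 30 days = 21 January 2028 onward; done 25 January 2028 — permitted.

None — every step was satisfied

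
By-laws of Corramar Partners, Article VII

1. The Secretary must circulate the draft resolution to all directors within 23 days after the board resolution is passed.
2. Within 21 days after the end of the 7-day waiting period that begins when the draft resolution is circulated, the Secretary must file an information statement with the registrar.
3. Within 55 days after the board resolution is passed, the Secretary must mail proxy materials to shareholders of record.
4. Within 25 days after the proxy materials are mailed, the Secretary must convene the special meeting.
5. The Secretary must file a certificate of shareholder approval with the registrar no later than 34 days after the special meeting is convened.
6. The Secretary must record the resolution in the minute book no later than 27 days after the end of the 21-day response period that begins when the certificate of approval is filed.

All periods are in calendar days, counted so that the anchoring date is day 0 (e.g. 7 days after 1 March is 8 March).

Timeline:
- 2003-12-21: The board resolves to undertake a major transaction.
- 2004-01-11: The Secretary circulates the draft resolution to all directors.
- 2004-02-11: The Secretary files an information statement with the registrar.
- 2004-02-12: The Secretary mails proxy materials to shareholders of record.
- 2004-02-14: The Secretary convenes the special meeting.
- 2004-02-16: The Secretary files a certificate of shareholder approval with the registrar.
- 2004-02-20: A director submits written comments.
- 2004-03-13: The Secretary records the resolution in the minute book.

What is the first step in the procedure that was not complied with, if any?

Step 2

(1) due by 2003-12-21 + 23 days = 2004-01-13; done 2004-01-11 — timely.
(2) due by 2004-01-18 + 21 days = 2004-02-08; 2004-02-11 misses that deadline by 3 days.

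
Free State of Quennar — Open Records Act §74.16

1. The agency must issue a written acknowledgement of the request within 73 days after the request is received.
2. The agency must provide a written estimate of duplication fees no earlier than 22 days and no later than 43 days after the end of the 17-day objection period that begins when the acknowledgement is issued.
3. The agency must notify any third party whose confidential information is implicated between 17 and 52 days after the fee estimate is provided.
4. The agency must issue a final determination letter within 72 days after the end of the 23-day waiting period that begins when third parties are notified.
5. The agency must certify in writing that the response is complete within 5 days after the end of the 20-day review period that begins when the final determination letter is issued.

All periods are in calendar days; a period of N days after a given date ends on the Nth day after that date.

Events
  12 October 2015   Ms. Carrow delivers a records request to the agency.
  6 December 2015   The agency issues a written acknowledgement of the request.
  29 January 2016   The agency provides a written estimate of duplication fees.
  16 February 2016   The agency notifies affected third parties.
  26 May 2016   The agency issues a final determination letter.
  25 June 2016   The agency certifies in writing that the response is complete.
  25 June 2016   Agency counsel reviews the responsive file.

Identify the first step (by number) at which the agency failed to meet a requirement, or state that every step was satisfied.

Step 1: 73 days after 12 October 2015 (when the request is received) is 24 December 2015; completed 6 December 2015, before the deadline.
Step 2: the window is 22–43 days after 23 December 2015 (end of the 17-day objection period, which began when the acknowledgement is issued on 6 December 2015), so 14 January 2016 through 4 February 2016; done 29 January 2016, which is between those dates.
Step 3: the window is 17–52 days after 29 January 2016 (when the fee estimate is provided), so 15 February 2016 through 21 March 2016; 16 February 2016 falls inside that range.
Step 4: 72 days after 10 March 2016 (end of the 23-day waiting period, which began when third parties are notified on 16 February 2016) is 21 May 2016; not done until 26 May 2016, 5 days after the deadline.
No need to go further; step 4 was not satisfied.

Step 4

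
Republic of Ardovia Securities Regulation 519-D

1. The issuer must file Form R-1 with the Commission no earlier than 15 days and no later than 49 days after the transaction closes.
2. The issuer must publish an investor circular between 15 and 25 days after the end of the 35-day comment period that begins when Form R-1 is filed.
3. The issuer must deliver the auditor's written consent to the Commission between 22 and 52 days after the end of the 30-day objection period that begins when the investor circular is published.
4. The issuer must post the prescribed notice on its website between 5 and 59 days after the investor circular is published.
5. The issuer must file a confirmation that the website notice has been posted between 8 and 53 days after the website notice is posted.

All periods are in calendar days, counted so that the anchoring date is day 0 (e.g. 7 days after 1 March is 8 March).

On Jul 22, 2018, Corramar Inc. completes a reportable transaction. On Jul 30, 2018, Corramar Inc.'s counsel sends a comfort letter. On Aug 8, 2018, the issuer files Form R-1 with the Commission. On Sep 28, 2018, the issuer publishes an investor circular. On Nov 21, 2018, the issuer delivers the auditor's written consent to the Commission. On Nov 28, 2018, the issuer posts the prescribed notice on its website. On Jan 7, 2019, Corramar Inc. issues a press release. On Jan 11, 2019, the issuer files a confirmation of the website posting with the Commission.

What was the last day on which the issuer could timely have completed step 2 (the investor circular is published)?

Oct 7, 2018

Form R-1 is filed on Aug 8, 2018; the 35-day comment period therefore ends Sep 12, 2018, and step 2 runs from that date. The window is 15–25 days after Sep 12, 2018; it closes on Oct 7, 2018.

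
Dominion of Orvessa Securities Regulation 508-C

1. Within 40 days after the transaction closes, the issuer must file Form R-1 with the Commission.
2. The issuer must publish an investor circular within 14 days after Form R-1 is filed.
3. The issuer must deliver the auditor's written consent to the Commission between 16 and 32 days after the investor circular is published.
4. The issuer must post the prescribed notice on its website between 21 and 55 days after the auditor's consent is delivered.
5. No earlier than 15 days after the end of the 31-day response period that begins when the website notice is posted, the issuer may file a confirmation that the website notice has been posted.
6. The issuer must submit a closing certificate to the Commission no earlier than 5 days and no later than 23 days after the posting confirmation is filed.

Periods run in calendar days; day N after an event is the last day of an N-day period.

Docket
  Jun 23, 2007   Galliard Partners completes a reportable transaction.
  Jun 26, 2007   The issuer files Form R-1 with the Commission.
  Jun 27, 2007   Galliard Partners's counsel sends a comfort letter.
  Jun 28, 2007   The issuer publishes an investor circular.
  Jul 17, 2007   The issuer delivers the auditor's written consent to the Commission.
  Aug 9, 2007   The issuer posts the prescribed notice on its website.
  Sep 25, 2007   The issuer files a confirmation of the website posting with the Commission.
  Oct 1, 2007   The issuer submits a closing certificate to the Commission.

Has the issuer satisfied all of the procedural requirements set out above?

Step 1: 40 days after Jun 23, 2007 (when the transaction closes) is Aug 2, 2007; completed Jun 26, 2007, before the deadline.
Step 2: 14 days after Jun 26, 2007 (when Form R-1 is filed) is Jul 10, 2007; Jun 28, 2007 is within that limit.
Step 3: the window is 16–32 days after Jun 28, 2007 (when the investor circular is published), so Jul 14, 2007 through Jul 30, 2007; Jul 17, 2007 falls inside that range.
Step 4: the window is 21–55 days after Jul 17, 2007 (when the auditor's consent is delivered), so Aug 7, 2007 through Sep 10, 2007; done Aug 9, 2007, which is between those dates.
Step 5: the earliest permitted date is 15 days after Sep 9, 2007 (end of the 31-day response period, which began when the website notice is posted on Aug 9, 2007), i.e. Sep 24, 2007; done Sep 25, 2007, after the minimum wait.
Step 6: the window is 5–23 days after Sep 25, 2007 (when the posting confirmation is filed), so Sep 30, 2007 through Oct 18, 2007; done Oct 1, 2007, which is between those dates.

Yes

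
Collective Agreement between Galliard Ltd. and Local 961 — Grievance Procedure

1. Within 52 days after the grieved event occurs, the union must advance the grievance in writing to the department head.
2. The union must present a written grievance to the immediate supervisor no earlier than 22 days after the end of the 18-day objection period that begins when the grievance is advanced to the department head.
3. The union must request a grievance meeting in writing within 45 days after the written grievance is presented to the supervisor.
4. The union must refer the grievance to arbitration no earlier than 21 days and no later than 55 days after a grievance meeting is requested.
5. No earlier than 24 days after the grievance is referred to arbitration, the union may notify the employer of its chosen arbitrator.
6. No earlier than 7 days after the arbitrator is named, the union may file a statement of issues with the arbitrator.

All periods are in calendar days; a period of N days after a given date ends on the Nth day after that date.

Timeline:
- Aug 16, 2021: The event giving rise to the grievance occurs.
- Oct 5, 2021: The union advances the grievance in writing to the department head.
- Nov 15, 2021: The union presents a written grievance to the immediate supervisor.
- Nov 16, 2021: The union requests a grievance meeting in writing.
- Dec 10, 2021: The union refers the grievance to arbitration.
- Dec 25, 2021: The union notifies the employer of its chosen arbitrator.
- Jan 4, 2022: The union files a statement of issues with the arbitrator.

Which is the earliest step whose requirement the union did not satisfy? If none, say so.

Step 5

Step 1 — counting 52 days from Aug 16, 2021 (when the grieved event occurs) gives a deadline of Oct 7, 2021; completed Oct 5, 2021, before the deadline.
Step 2 — must wait 22 days from Oct 23, 2021 (end of the 18-day objection period, which began when the grievance is advanced to the department head on Oct 5, 2021), so not before Nov 14, 2021; done Nov 15, 2021, after the minimum wait.
Step 3 — counting 45 days from Nov 15, 2021 (when the written grievance is presented to the supervisor) gives a deadline of Dec 30, 2021; completed Nov 16, 2021, before the deadline.
Step 4 — 21 and 55 days from Nov 16, 2021 (when a grievance meeting is requested) are Dec 7, 2021 and Jan 10, 2022 respectively; done Dec 10, 2021 — within the window.
Step 5 — must wait 24 days from Dec 10, 2021 (when the grievance is referred to arbitration), so not before Jan 3, 2022; done Dec 25, 2021 — 9 days too early.
The analysis stops there.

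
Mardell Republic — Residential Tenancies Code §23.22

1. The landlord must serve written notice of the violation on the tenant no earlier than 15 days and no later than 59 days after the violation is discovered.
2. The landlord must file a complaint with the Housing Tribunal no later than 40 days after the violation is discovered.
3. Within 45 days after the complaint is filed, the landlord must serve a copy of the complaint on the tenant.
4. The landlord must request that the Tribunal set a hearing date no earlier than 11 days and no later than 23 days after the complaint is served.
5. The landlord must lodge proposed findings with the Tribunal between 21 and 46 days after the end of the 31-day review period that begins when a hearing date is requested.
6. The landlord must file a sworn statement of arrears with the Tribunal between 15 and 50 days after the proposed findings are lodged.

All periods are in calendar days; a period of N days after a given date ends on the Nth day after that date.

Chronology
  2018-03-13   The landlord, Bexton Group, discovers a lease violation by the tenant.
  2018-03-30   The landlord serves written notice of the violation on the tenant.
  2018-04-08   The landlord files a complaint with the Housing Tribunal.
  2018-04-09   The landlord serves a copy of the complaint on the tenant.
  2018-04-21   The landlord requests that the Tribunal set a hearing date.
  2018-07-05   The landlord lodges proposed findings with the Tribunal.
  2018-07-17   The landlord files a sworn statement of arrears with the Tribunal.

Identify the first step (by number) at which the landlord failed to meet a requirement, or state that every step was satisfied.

Step 6

(1) the permitted window runs from 2018-03-13 + 15 = 2018-03-28 to 2018-03-13 + 59 = 2018-05-11; done 2018-03-30 — within the window.
(2) due by 2018-03-13 + 40 days = 2018-04-22; 2018-04-08 is within that limit.
(3) due by 2018-04-08 + 45 days = 2018-05-23; completed 2018-04-09, before the deadline.
(4) the permitted window runs from 2018-04-09 + 11 = 2018-04-20 to 2018-04-09 + 23 = 2018-05-02; done 2018-04-21 — within the window.
(5) the permitted window runs from 2018-05-22 + 21 = 2018-06-12 to 2018-05-22 + 46 = 2018-07-07; 2018-07-05 falls inside that range.
(6) the permitted window runs from 2018-07-05 + 15 = 2018-07-20 to 2018-07-05 + 50 = 2018-08-24; done 2018-07-17 — 3 days before the window opened.
The analysis stops there.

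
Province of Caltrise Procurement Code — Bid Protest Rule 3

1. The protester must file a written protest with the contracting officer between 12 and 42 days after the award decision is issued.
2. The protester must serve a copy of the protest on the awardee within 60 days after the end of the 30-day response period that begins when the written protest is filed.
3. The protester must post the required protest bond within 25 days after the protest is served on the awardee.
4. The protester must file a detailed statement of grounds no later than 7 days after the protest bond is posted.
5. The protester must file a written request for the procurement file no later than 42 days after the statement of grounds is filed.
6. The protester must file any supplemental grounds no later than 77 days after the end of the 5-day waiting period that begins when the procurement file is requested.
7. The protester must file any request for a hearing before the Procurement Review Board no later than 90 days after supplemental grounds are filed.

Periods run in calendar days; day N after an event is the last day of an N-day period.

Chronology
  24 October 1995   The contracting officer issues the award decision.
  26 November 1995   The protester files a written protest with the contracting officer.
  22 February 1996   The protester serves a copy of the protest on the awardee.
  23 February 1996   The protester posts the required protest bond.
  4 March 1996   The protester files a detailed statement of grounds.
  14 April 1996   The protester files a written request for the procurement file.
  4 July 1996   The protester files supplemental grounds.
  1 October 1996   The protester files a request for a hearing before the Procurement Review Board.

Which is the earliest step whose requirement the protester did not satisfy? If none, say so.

Step 1 — 12 and 42 days from 24 October 1995 (when the award decision is issued) are 5 November 1995 and 5 December 1995 respectively; 26 November 1995 falls inside that range.
Step 2 — counting 60 days from 26 December 1995 (end of the 30-day response period, which began when the written protest is filed on 26 November 1995) gives a deadline of 24 February 1996; done 22 February 1996 — timely.
Step 3 — counting 25 days from 22 February 1996 (when the protest is served on the awardee) gives a deadline of 18 March 1996; completed 23 February 1996, before the deadline.
Step 4 — counting 7 days from 23 February 1996 (when the protest bond is posted) gives a deadline of 1 March 1996; 4 March 1996 misses that deadline by 3 days.

Step 4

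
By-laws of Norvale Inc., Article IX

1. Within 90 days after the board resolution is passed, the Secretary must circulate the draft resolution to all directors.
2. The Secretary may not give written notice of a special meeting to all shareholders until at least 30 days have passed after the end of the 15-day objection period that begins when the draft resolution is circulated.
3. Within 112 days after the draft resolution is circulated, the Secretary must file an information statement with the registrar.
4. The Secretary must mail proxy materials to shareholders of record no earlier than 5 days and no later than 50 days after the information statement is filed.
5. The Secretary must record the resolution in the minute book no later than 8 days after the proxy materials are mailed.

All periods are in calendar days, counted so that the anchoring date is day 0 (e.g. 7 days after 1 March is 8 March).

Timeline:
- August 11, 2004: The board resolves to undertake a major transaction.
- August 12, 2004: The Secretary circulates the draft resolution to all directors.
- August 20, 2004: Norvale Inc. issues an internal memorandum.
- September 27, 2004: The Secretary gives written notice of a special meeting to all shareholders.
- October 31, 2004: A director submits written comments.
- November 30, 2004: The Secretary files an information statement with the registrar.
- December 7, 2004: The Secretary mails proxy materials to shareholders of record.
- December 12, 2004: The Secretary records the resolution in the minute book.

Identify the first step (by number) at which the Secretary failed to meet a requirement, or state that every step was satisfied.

None — every step was satisfied

Step 1 — counting 90 days from August 11, 2004 (when the board resolution is passed) gives a deadline of November 9, 2004; August 12, 2004 is within that limit.
Step 2 — must wait 30 days from August 27, 2004 (end of the 15-day objection period, which began when the draft resolution is circulated on August 12, 2004), so not before September 26, 2004; done September 27, 2004, after the minimum wait.
Step 3 — counting 112 days from August 12, 2004 (when the draft resolution is circulated) gives a deadline of December 2, 2004; November 30, 2004 is within that limit.
Step 4 — 5 and 50 days from November 30, 2004 (when the information statement is filed) are December 5, 2004 and January 19, 2005 respectively; December 7, 2004 falls inside that range.
Step 5 — counting 8 days from December 7, 2004 (when the proxy materials are mailed) gives a deadline of December 15, 2004; done December 12, 2004 — timely.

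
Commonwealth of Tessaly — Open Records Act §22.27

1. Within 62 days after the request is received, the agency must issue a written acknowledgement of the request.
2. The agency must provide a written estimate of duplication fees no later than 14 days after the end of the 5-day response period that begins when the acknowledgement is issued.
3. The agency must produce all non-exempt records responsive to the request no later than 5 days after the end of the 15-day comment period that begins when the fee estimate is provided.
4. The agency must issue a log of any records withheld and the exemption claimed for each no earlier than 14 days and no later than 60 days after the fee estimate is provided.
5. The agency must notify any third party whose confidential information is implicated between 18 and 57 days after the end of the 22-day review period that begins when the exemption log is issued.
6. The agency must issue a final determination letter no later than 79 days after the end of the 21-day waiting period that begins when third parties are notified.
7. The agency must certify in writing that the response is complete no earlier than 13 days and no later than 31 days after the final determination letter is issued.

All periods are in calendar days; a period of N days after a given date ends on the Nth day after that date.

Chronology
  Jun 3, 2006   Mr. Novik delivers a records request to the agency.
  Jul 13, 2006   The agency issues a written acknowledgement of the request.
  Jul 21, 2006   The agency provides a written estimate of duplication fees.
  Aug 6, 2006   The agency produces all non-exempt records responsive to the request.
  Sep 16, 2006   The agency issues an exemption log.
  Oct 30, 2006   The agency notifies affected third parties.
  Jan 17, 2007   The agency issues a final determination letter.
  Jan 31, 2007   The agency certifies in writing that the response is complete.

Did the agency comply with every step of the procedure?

Step 1 — counting 62 days from Jun 3, 2006 (when the request is received) gives a deadline of Aug 4, 2006; completed Jul 13, 2006, before the deadline.
Step 2 — counting 14 days from Jul 18, 2006 (end of the 5-day response period, which began when the acknowledgement is issued on Jul 13, 2006) gives a deadline of Aug 1, 2006; done Jul 21, 2006 — timely.
Step 3 — counting 5 days from Aug 5, 2006 (end of the 15-day comment period, which began when the fee estimate is provided on Jul 21, 2006) gives a deadline of Aug 10, 2006; Aug 6, 2006 is within that limit.
Step 4 — 14 and 60 days from Jul 21, 2006 (when the fee estimate is provided) are Aug 4, 2006 and Sep 19, 2006 respectively; done Sep 16, 2006, which is between those dates.
Step 5 — 18 and 57 days from Oct 8, 2006 (end of the 22-day review period, which began when the exemption log is issued on Sep 16, 2006) are Oct 26, 2006 and Dec 4, 2006 respectively; Oct 30, 2006 falls inside that range.
Step 6 — counting 79 days from Nov 20, 2006 (end of the 21-day waiting period, which began when third parties are notified on Oct 30, 2006) gives a deadline of Feb 7, 2007; Jan 17, 2007 is within that limit.
Step 7 — 13 and 31 days from Jan 17, 2007 (when the final determination letter is issued) are Jan 30, 2007 and Feb 17, 2007 respectively; Jan 31, 2007 falls inside that range.

Yes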